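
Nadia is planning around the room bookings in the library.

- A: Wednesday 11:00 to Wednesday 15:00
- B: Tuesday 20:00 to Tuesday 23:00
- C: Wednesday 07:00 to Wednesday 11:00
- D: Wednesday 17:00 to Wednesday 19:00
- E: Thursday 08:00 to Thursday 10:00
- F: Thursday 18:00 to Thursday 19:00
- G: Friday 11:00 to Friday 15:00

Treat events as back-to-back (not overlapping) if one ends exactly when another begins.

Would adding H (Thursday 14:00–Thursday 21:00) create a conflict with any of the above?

Yes — it overlaps F

B: ends Tuesday 23:00 at or before H starts Thursday 14:00 → clear.
C: ends Wednesday 11:00 at or before H starts Thursday 14:00 → clear.
A: ends Wednesday 15:00 at or before H starts Thursday 14:00 → clear.
D: ends Wednesday 19:00 at or before H starts Thursday 14:00 → clear.
E: ends Thursday 10:00 at or before H starts Thursday 14:00 → clear.
F: starts Thursday 18:00 before H ends Thursday 21:00, and ends Thursday 19:00 after H starts Thursday 14:00 → overlap.
G: starts Friday 11:00 at or after H ends Thursday 21:00 → clear.
H overlaps F.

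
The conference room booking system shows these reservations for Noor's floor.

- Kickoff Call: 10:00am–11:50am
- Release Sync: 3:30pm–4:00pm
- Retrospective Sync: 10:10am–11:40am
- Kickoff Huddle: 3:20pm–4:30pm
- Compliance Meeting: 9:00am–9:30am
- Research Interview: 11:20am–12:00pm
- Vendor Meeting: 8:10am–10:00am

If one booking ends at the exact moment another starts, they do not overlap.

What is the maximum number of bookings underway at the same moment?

Walk through starts and ends in time order (an end at T is processed before a start at T):
8:10am start Vendor Meeting → 1
9:00am start Compliance Meeting → 2
9:30am end Compliance Meeting → 1
10:00am end Vendor Meeting → 0
10:00am start Kickoff Call → 1
10:10am start Retrospective Sync → 2
11:20am start Research Interview → 3
11:40am end Retrospective Sync → 2
11:50am end Kickoff Call → 1
12:00pm end Research Interview → 0
3:20pm start Kickoff Huddle → 1
3:30pm start Release Sync → 2
4:00pm end Release Sync → 1
4:30pm end Kickoff Huddle → 0
Peak is 3, at 11:20am (Kickoff Call, Research Interview, Retrospective Sync).

3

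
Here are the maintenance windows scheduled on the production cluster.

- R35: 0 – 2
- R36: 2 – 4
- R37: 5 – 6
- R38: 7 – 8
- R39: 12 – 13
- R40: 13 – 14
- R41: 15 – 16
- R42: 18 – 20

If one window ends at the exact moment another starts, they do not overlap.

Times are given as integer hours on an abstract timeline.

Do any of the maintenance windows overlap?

Sorted by start: R35, R36, R37, R38, R39, R40, R41, R42.
R36 starts exactly when R35 ends (back-to-back, no overlap), so R35 has no further overlaps.
R37 starts after R36 ends, so R36 has no further overlaps.
R38 starts after R37 ends, so R37 has no further overlaps.
R39 starts after R38 ends, so R38 has no further overlaps.
R40 starts exactly when R39 ends (back-to-back, no overlap), so R39 has no further overlaps.
R41 starts after R40 ends, so R40 has no further overlaps.
R42 starts after R41 ends.
Every pair is clear; the schedule has no overlaps.

No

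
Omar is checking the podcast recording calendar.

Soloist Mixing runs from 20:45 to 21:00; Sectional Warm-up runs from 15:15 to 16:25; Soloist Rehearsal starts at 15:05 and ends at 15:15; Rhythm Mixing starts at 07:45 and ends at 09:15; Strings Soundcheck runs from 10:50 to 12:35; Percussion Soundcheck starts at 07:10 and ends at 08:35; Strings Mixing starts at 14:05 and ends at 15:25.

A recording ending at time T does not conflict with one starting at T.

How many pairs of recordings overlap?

3

Sorted by start: Percussion Soundcheck, Rhythm Mixing, Strings Soundcheck, Strings Mixing, Soloist Rehearsal, Sectional Warm-up, Soloist Mixing.
Rhythm Mixing starts before Percussion Soundcheck ends → Percussion Soundcheck and Rhythm Mixing overlap.
Strings Soundcheck starts after Percussion Soundcheck ends — done with Percussion Soundcheck.
Strings Soundcheck starts after Rhythm Mixing ends — done with Rhythm Mixing.
Strings Mixing starts after Strings Soundcheck ends — done with Strings Soundcheck.
Soloist Rehearsal starts before Strings Mixing ends → Strings Mixing and Soloist Rehearsal overlap.
Sectional Warm-up starts before Strings Mixing ends → Strings Mixing and Sectional Warm-up overlap.
Soloist Mixing starts after Strings Mixing ends.
Sectional Warm-up starts exactly when Soloist Rehearsal ends (back-to-back, no overlap) — done with Soloist Rehearsal.
Soloist Mixing starts after Sectional Warm-up ends.
Overlapping pairs: Percussion Soundcheck & Rhythm Mixing, Sectional Warm-up & Strings Mixing, Soloist Rehearsal & Strings Mixing — 3 in total.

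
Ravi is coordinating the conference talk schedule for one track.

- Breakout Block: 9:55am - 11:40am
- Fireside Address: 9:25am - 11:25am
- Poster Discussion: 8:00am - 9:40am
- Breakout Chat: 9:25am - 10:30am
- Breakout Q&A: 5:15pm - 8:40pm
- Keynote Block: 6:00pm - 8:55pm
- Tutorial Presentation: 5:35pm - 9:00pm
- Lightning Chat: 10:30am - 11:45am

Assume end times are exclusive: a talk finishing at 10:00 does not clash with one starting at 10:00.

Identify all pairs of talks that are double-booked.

Breakout Block & Breakout Chat, Breakout Block & Fireside Address, Breakout Block & Lightning Chat, Breakout Chat & Fireside Address, Breakout Chat & Poster Discussion, Breakout Q&A & Keynote Block, Breakout Q&A & Tutorial Presentation, Fireside Address & Lightning Chat, Fireside Address & Poster Discussion, Keynote Block & Tutorial Presentation

Check each pair: they overlap iff neither finishes before the other starts.
Sorted by start: Poster Discussion, Fireside Address, Breakout Chat, Breakout Block, Lightning Chat, Breakout Q&A, Tutorial Presentation, Keynote Block.
Fireside Address starts before Poster Discussion ends → Poster Discussion and Fireside Address overlap.
Breakout Chat starts before Poster Discussion ends → Poster Discussion and Breakout Chat overlap.
Breakout Block starts after Poster Discussion ends — done with Poster Discussion.
Breakout Chat starts before Fireside Address ends → Fireside Address and Breakout Chat overlap.
Breakout Block starts before Fireside Address ends → Fireside Address and Breakout Block overlap.
Lightning Chat starts before Fireside Address ends → Fireside Address and Lightning Chat overlap.
Breakout Q&A starts after Fireside Address ends — done with Fireside Address.
Breakout Block starts before Breakout Chat ends → Breakout Chat and Breakout Block overlap.
Lightning Chat starts exactly when Breakout Chat ends (back-to-back, no overlap) — done with Breakout Chat.
Lightning Chat starts before Breakout Block ends → Breakout Block and Lightning Chat overlap.
Breakout Q&A starts after Breakout Block ends — done with Breakout Block.
Breakout Q&A starts after Lightning Chat ends — done with Lightning Chat.
Tutorial Presentation starts before Breakout Q&A ends → Breakout Q&A and Tutorial Presentation overlap.
Keynote Block starts before Breakout Q&A ends → Breakout Q&A and Keynote Block overlap.
Keynote Block starts before Tutorial Presentation ends → Tutorial Presentation and Keynote Block overlap.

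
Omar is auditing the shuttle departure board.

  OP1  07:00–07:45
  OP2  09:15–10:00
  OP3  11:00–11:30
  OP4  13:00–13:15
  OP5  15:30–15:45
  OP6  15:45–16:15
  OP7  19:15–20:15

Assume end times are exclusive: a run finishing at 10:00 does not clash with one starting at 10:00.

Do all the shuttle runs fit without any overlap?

Sorted by start: OP1, OP2, OP3, OP4, OP5, OP6, OP7.
OP2 starts after OP1 ends; OP1 is clear from here.
OP3 starts after OP2 ends; OP2 is clear from here.
OP4 starts after OP3 ends; OP3 is clear from here.
OP5 starts after OP4 ends; OP4 is clear from here.
OP6 starts exactly when OP5 ends (back-to-back, no overlap); OP5 is clear from here.
OP7 starts after OP6 ends.
Every pair is clear; the schedule has no overlaps.

Yes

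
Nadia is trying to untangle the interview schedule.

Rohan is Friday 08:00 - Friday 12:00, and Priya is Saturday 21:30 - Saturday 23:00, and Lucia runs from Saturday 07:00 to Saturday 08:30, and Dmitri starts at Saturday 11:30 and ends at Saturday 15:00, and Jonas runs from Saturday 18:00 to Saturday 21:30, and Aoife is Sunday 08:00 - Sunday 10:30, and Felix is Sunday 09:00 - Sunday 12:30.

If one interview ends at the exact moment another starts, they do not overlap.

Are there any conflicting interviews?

Yes

Sorted by start: Rohan, Lucia, Dmitri, Jonas, Priya, Aoife, Felix.
Lucia starts after Rohan ends; Rohan is clear from here.
Dmitri starts after Lucia ends; Lucia is clear from here.
Jonas starts after Dmitri ends; Dmitri is clear from here.
Priya starts exactly when Jonas ends (back-to-back, no overlap); Jonas is clear from here.
Aoife starts after Priya ends; Priya is clear from here.
Felix starts before Aoife ends → Aoife and Felix overlap.
That's a conflict, so the schedule is not conflict-free.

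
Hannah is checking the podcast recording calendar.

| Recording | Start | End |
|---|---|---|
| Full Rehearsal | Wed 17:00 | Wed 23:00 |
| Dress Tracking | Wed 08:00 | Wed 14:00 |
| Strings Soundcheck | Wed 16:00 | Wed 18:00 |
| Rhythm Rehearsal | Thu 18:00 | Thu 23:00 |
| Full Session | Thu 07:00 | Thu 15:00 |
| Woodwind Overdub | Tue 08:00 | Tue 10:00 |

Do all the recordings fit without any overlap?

Sorted by start: Woodwind Overdub, Dress Tracking, Strings Soundcheck, Full Rehearsal, Full Session, Rhythm Rehearsal.
Dress Tracking starts after Woodwind Overdub ends, so Woodwind Overdub has no further overlaps.
Strings Soundcheck starts after Dress Tracking ends, so Dress Tracking has no further overlaps.
Full Rehearsal starts before Strings Soundcheck ends → Strings Soundcheck and Full Rehearsal overlap.
That's a conflict, so the schedule is not conflict-free.

No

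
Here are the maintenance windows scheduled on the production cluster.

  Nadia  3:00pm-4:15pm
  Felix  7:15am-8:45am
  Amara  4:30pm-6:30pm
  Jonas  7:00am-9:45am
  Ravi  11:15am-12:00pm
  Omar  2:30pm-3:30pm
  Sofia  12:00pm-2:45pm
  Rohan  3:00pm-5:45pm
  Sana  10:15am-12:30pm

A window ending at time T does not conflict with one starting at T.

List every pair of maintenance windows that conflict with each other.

Amara & Rohan, Felix & Jonas, Nadia & Omar, Nadia & Rohan, Omar & Rohan, Omar & Sofia, Ravi & Sana, Sana & Sofia

Sorted by start: Jonas, Felix, Sana, Ravi, Sofia, Omar, Rohan, Nadia, Amara.
Felix starts before Jonas ends → Jonas and Felix overlap.
Sana starts after Jonas ends, so Jonas has no further overlaps.
Sana starts after Felix ends, so Felix has no further overlaps.
Ravi starts before Sana ends → Sana and Ravi overlap.
Sofia starts before Sana ends → Sana and Sofia overlap.
Omar starts after Sana ends, so Sana has no further overlaps.
Sofia starts exactly when Ravi ends (back-to-back, no overlap), so Ravi has no further overlaps.
Omar starts before Sofia ends → Sofia and Omar overlap.
Rohan starts after Sofia ends, so Sofia has no further overlaps.
Rohan starts before Omar ends → Omar and Rohan overlap.
Nadia starts before Omar ends → Omar and Nadia overlap.
Amara starts after Omar ends.
Nadia starts before Rohan ends → Rohan and Nadia overlap.
Amara starts before Rohan ends → Rohan and Amara overlap.
Amara starts after Nadia ends.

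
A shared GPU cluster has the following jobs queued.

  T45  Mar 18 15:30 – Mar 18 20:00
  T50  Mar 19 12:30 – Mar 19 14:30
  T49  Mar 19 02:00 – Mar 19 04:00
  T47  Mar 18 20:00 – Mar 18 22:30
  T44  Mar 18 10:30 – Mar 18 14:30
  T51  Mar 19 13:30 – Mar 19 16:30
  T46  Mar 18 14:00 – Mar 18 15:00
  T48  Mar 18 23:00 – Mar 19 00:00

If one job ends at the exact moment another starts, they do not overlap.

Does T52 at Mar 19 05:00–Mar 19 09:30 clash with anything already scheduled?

T44: ends Mar 18 14:30 at or before T52 starts Mar 19 05:00 → clear.
T46: ends Mar 18 15:00 at or before T52 starts Mar 19 05:00 → clear.
T45: ends Mar 18 20:00 at or before T52 starts Mar 19 05:00 → clear.
T47: ends Mar 18 22:30 at or before T52 starts Mar 19 05:00 → clear.
T48: ends Mar 19 00:00 at or before T52 starts Mar 19 05:00 → clear.
T49: ends Mar 19 04:00 at or before T52 starts Mar 19 05:00 → clear.
T50: starts Mar 19 12:30 at or after T52 ends Mar 19 09:30 → clear.
T51: starts Mar 19 13:30 at or after T52 ends Mar 19 09:30 → clear.

No — it doesn't clash with anything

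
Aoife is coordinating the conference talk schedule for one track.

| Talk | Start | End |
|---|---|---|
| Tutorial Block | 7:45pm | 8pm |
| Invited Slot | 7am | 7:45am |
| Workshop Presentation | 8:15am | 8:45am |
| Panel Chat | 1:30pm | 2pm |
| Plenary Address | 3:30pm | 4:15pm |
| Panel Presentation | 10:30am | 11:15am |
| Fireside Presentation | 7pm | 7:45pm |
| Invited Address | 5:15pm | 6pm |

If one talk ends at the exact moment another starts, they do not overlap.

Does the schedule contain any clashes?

No

Two intervals overlap when each starts before the other ends.
Sorted by start: Invited Slot, Workshop Presentation, Panel Presentation, Panel Chat, Plenary Address, Invited Address, Fireside Presentation, Tutorial Block.
Workshop Presentation starts after Invited Slot ends; Invited Slot is clear from here.
Panel Presentation starts after Workshop Presentation ends; Workshop Presentation is clear from here.
Panel Chat starts after Panel Presentation ends; Panel Presentation is clear from here.
Plenary Address starts after Panel Chat ends; Panel Chat is clear from here.
Invited Address starts after Plenary Address ends; Plenary Address is clear from here.
Fireside Presentation starts after Invited Address ends; Invited Address is clear from here.
Tutorial Block starts exactly when Fireside Presentation ends (back-to-back, no overlap).
Every pair is clear; the schedule has no overlaps.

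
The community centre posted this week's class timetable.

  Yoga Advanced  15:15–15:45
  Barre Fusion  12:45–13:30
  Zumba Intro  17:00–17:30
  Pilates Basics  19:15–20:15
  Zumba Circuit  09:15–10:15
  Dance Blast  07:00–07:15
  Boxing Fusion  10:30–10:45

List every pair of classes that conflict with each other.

Sorted by start: Dance Blast, Zumba Circuit, Boxing Fusion, Barre Fusion, Yoga Advanced, Zumba Intro, Pilates Basics.
Zumba Circuit starts after Dance Blast ends; Dance Blast is clear from here.
Boxing Fusion starts after Zumba Circuit ends; Zumba Circuit is clear from here.
Barre Fusion starts after Boxing Fusion ends; Boxing Fusion is clear from here.
Yoga Advanced starts after Barre Fusion ends; Barre Fusion is clear from here.
Zumba Intro starts after Yoga Advanced ends; Yoga Advanced is clear from here.
Pilates Basics starts after Zumba Intro ends.

no overlapping pairs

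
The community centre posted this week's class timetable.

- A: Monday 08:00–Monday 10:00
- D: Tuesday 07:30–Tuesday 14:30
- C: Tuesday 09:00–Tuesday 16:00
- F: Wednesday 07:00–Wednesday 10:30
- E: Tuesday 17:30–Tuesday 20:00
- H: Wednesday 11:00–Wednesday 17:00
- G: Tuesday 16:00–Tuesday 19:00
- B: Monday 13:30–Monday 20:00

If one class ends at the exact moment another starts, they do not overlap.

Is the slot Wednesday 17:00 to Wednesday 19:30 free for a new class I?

A: ends Monday 10:00 at or before I starts Wednesday 17:00 → clear.
B: ends Monday 20:00 at or before I starts Wednesday 17:00 → clear.
D: ends Tuesday 14:30 at or before I starts Wednesday 17:00 → clear.
C: ends Tuesday 16:00 at or before I starts Wednesday 17:00 → clear.
G: ends Tuesday 19:00 at or before I starts Wednesday 17:00 → clear.
E: ends Tuesday 20:00 at or before I starts Wednesday 17:00 → clear.
F: ends Wednesday 10:30 at or before I starts Wednesday 17:00 → clear.
H: ends Wednesday 17:00 at or before I starts Wednesday 17:00 → clear.

Yes — the slot is free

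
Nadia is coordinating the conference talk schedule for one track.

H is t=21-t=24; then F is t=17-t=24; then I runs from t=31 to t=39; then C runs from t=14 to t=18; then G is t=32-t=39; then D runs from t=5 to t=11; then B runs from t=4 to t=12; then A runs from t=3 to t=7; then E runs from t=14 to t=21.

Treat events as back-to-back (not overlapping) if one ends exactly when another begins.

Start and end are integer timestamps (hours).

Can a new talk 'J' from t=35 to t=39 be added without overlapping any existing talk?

No — it overlaps G, I

A: ends t=7 at or before J starts t=35 → clear.
B: ends t=12 at or before J starts t=35 → clear.
D: ends t=11 at or before J starts t=35 → clear.
C: ends t=18 at or before J starts t=35 → clear.
E: ends t=21 at or before J starts t=35 → clear.
F: ends t=24 at or before J starts t=35 → clear.
H: ends t=24 at or before J starts t=35 → clear.
I: starts t=31 before J ends t=39, and ends t=39 after J starts t=35 → overlap.
G: starts t=32 before J ends t=39, and ends t=39 after J starts t=35 → overlap.
J overlaps G, I.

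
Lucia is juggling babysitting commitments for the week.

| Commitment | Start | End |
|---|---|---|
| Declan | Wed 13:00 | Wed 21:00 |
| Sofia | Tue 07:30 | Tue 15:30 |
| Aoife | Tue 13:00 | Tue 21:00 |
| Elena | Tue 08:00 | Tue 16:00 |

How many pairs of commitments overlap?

Two intervals overlap when each starts before the other ends.
Sorted by start: Sofia, Elena, Aoife, Declan.
Elena starts before Sofia ends → Sofia and Elena overlap.
Aoife starts before Sofia ends → Sofia and Aoife overlap.
Declan starts after Sofia ends.
Aoife starts before Elena ends → Elena and Aoife overlap.
Declan starts after Elena ends.
Declan starts after Aoife ends.
Overlapping pairs: Aoife & Elena, Aoife & Sofia, Elena & Sofia — 3 in total.

3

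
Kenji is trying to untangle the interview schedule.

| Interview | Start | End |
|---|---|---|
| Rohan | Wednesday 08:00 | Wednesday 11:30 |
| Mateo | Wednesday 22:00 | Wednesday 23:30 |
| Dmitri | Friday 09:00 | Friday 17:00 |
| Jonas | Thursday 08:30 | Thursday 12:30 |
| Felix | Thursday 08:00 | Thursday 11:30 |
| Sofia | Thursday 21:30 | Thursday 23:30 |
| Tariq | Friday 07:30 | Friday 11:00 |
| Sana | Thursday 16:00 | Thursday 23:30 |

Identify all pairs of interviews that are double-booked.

Dmitri & Tariq, Felix & Jonas, Sana & Sofia

Check each pair: they overlap iff neither finishes before the other starts.
Sorted by start: Rohan, Mateo, Felix, Jonas, Sana, Sofia, Tariq, Dmitri.
Mateo starts after Rohan ends — done with Rohan.
Felix starts after Mateo ends — done with Mateo.
Jonas starts before Felix ends → Felix and Jonas overlap.
Sana starts after Felix ends — done with Felix.
Sana starts after Jonas ends — done with Jonas.
Sofia starts before Sana ends → Sana and Sofia overlap.
Tariq starts after Sana ends — done with Sana.
Tariq starts after Sofia ends — done with Sofia.
Dmitri starts before Tariq ends → Tariq and Dmitri overlap.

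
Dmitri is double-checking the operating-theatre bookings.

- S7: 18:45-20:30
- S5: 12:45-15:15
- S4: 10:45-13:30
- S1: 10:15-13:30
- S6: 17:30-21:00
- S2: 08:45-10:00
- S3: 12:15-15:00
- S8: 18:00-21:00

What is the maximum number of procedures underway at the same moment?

4

Sort all start/end points and keep a running count:
08:45 start S2 → 1
10:00 end S2 → 0
10:15 start S1 → 1
10:45 start S4 → 2
12:15 start S3 → 3
12:45 start S5 → 4
13:30 end S1 → 3
13:30 end S4 → 2
15:00 end S3 → 1
15:15 end S5 → 0
17:30 start S6 → 1
18:00 start S8 → 2
18:45 start S7 → 3
20:30 end S7 → 2
21:00 end S6 → 1
21:00 end S8 → 0
Peak is 4, at 12:45 (S1, S3, S4, S5).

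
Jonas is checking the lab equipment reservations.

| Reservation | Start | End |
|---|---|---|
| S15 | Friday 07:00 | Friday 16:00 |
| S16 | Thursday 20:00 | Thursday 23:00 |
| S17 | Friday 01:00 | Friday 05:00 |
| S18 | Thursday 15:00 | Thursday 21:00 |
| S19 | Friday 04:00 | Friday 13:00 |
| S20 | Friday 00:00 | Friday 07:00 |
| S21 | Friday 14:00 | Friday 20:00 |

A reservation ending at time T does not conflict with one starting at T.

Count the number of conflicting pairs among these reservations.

6

Check each pair: they overlap iff neither finishes before the other starts.
Sorted by start: S18, S16, S20, S17, S19, S15, S21.
S16 starts before S18 ends → S18 and S16 overlap.
S20 starts after S18 ends, so nothing later overlaps S18 either.
S20 starts after S16 ends, so nothing later overlaps S16 either.
S17 starts before S20 ends → S20 and S17 overlap.
S19 starts before S20 ends → S20 and S19 overlap.
S15 starts exactly when S20 ends (back-to-back, no overlap), so nothing later overlaps S20 either.
S19 starts before S17 ends → S17 and S19 overlap.
S15 starts after S17 ends, so nothing later overlaps S17 either.
S15 starts before S19 ends → S19 and S15 overlap.
S21 starts after S19 ends.
S21 starts before S15 ends → S15 and S21 overlap.
Overlapping pairs: S15 & S19, S15 & S21, S16 & S18, S17 & S19, S17 & S20, S19 & S20 — 6 in total.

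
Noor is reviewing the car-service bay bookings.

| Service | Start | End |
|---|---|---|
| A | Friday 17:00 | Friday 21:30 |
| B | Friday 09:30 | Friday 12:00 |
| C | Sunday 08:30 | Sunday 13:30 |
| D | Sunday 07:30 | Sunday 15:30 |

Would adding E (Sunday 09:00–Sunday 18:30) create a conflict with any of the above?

B: ends Friday 12:00 at or before E starts Sunday 09:00 → clear.
A: ends Friday 21:30 at or before E starts Sunday 09:00 → clear.
D: starts Sunday 07:30 before E ends Sunday 18:30, and ends Sunday 15:30 after E starts Sunday 09:00 → overlap.
C: starts Sunday 08:30 before E ends Sunday 18:30, and ends Sunday 13:30 after E starts Sunday 09:00 → overlap.
E overlaps C, D.

Yes — it overlaps C, D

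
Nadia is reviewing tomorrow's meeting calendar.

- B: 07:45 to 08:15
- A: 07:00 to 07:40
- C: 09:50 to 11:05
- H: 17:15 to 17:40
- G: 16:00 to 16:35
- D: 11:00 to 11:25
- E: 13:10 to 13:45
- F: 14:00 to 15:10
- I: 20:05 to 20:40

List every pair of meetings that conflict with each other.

C & D

Sorted by start: A, B, C, D, E, F, G, H, I.
B starts after A ends — done with A.
C starts after B ends — done with B.
D starts before C ends → C and D overlap.
E starts after C ends — done with C.
E starts after D ends — done with D.
F starts after E ends — done with E.
G starts after F ends — done with F.
H starts after G ends — done with G.
I starts after H ends.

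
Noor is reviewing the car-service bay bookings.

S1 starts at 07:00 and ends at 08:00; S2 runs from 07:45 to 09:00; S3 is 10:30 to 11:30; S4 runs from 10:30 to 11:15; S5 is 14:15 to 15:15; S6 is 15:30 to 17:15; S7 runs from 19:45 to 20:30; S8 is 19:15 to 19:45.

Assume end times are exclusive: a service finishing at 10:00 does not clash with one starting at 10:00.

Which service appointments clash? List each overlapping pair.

Two intervals overlap when each starts before the other ends.
Sorted by start: S1, S2, S3, S4, S5, S6, S8, S7.
S2 starts before S1 ends → S1 and S2 overlap.
S3 starts after S1 ends, so nothing later overlaps S1 either.
S3 starts after S2 ends, so nothing later overlaps S2 either.
S4 starts before S3 ends → S3 and S4 overlap.
S5 starts after S3 ends, so nothing later overlaps S3 either.
S5 starts after S4 ends, so nothing later overlaps S4 either.
S6 starts after S5 ends, so nothing later overlaps S5 either.
S8 starts after S6 ends, so nothing later overlaps S6 either.
S7 starts exactly when S8 ends (back-to-back, no overlap).

S1 & S2, S3 & S4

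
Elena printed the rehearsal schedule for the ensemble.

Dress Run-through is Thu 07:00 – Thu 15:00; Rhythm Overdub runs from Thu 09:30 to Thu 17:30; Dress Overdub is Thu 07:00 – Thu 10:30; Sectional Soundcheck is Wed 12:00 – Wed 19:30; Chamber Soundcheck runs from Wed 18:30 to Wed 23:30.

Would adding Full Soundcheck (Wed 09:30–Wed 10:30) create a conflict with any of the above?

No — it doesn't clash with anything

Sectional Soundcheck: starts Wed 12:00 at or after Full Soundcheck ends Wed 10:30 → clear.
Chamber Soundcheck: starts Wed 18:30 at or after Full Soundcheck ends Wed 10:30 → clear.
Dress Run-through: starts Thu 07:00 at or after Full Soundcheck ends Wed 10:30 → clear.
Dress Overdub: starts Thu 07:00 at or after Full Soundcheck ends Wed 10:30 → clear.
Rhythm Overdub: starts Thu 09:30 at or after Full Soundcheck ends Wed 10:30 → clear.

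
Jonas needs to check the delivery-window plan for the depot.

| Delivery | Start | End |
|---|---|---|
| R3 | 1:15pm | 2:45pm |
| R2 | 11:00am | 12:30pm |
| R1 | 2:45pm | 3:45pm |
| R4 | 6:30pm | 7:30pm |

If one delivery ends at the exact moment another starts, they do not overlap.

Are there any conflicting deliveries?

Check each pair: they overlap iff neither finishes before the other starts.
Sorted by start: R2, R3, R1, R4.
R3 starts after R2 ends, so nothing later overlaps R2 either.
R1 starts exactly when R3 ends (back-to-back, no overlap), so nothing later overlaps R3 either.
R4 starts after R1 ends.
Every pair is clear; the schedule has no overlaps.

No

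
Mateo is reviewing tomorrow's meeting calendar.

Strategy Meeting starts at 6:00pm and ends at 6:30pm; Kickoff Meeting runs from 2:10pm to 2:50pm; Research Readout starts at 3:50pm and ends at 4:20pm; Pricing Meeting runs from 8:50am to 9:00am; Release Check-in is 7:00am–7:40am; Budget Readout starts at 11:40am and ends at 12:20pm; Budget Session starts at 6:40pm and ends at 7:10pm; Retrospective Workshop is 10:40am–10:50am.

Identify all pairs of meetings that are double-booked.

Sorted by start: Release Check-in, Pricing Meeting, Retrospective Workshop, Budget Readout, Kickoff Meeting, Research Readout, Strategy Meeting, Budget Session.
Pricing Meeting starts after Release Check-in ends, so nothing later overlaps Release Check-in either.
Retrospective Workshop starts after Pricing Meeting ends, so nothing later overlaps Pricing Meeting either.
Budget Readout starts after Retrospective Workshop ends, so nothing later overlaps Retrospective Workshop either.
Kickoff Meeting starts after Budget Readout ends, so nothing later overlaps Budget Readout either.
Research Readout starts after Kickoff Meeting ends, so nothing later overlaps Kickoff Meeting either.
Strategy Meeting starts after Research Readout ends, so nothing later overlaps Research Readout either.
Budget Session starts after Strategy Meeting ends.

no overlapping pairs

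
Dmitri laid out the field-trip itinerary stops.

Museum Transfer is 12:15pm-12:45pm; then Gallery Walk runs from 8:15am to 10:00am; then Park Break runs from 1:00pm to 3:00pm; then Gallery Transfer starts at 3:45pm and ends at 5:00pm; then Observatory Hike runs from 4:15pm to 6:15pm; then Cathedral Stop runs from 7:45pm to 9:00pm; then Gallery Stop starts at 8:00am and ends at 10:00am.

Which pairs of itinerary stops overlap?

Sorted by start: Gallery Stop, Gallery Walk, Museum Transfer, Park Break, Gallery Transfer, Observatory Hike, Cathedral Stop.
Gallery Walk starts before Gallery Stop ends → Gallery Stop and Gallery Walk overlap.
Museum Transfer starts after Gallery Stop ends, so nothing later overlaps Gallery Stop either.
Museum Transfer starts after Gallery Walk ends, so nothing later overlaps Gallery Walk either.
Park Break starts after Museum Transfer ends, so nothing later overlaps Museum Transfer either.
Gallery Transfer starts after Park Break ends, so nothing later overlaps Park Break either.
Observatory Hike starts before Gallery Transfer ends → Gallery Transfer and Observatory Hike overlap.
Cathedral Stop starts after Gallery Transfer ends.
Cathedral Stop starts after Observatory Hike ends.

Gallery Stop & Gallery Walk, Gallery Transfer & Observatory Hike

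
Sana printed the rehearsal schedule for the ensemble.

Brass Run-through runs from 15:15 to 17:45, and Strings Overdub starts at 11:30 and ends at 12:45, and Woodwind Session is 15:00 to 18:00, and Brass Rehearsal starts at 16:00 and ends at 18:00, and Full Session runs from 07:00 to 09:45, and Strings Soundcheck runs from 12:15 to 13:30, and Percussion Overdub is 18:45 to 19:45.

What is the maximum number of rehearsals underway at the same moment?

3

Sort all start/end points and keep a running count:
07:00 start Full Session → 1
09:45 end Full Session → 0
11:30 start Strings Overdub → 1
12:15 start Strings Soundcheck → 2
12:45 end Strings Overdub → 1
13:30 end Strings Soundcheck → 0
15:00 start Woodwind Session → 1
15:15 start Brass Run-through → 2
16:00 start Brass Rehearsal → 3
17:45 end Brass Run-through → 2
18:00 end Brass Rehearsal → 1
18:00 end Woodwind Session → 0
18:45 start Percussion Overdub → 1
19:45 end Percussion Overdub → 0
Peak is 3, at 16:00 (Brass Rehearsal, Brass Run-through, Woodwind Session).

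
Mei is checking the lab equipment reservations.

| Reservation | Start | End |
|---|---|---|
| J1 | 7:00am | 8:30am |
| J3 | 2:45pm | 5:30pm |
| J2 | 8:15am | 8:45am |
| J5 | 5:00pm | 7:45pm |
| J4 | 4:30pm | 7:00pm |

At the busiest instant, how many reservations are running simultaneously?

Sweep the timeline, counting +1 at each start and −1 at each end (ends before starts at a tie):
7:00am start J1 → 1
8:15am start J2 → 2
8:30am end J1 → 1
8:45am end J2 → 0
2:45pm start J3 → 1
4:30pm start J4 → 2
5:00pm start J5 → 3
5:30pm end J3 → 2
7:00pm end J4 → 1
7:45pm end J5 → 0
Peak is 3, at 5:00pm (J3, J4, J5).

3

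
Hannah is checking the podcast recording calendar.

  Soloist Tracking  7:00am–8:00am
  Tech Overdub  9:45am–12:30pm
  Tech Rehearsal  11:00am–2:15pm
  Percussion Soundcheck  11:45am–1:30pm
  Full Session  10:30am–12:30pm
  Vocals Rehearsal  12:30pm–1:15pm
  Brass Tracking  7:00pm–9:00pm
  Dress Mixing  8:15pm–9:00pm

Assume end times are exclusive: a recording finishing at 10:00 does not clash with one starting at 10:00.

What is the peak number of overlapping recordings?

4

Walk through starts and ends in time order (an end at T is processed before a start at T):
7:00am start Soloist Tracking → 1
8:00am end Soloist Tracking → 0
9:45am start Tech Overdub → 1
10:30am start Full Session → 2
11:00am start Tech Rehearsal → 3
11:45am start Percussion Soundcheck → 4
12:30pm end Full Session → 3
12:30pm end Tech Overdub → 2
12:30pm start Vocals Rehearsal → 3
1:15pm end Vocals Rehearsal → 2
1:30pm end Percussion Soundcheck → 1
2:15pm end Tech Rehearsal → 0
7:00pm start Brass Tracking → 1
8:15pm start Dress Mixing → 2
9:00pm end Brass Tracking → 1
9:00pm end Dress Mixing → 0
Peak is 4, at 11:45am (Full Session, Percussion Soundcheck, Tech Overdub, Tech Rehearsal).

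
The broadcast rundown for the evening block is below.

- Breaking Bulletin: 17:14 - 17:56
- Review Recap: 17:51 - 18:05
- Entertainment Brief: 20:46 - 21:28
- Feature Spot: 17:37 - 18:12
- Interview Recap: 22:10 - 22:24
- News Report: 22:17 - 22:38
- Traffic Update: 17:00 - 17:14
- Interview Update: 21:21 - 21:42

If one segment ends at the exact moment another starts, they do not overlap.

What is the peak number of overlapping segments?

3

Walk through starts and ends in time order (an end at T is processed before a start at T):
17:00 start Traffic Update → 1
17:14 end Traffic Update → 0
17:14 start Breaking Bulletin → 1
17:37 start Feature Spot → 2
17:51 start Review Recap → 3
17:56 end Breaking Bulletin → 2
18:05 end Review Recap → 1
18:12 end Feature Spot → 0
20:46 start Entertainment Brief → 1
21:21 start Interview Update → 2
21:28 end Entertainment Brief → 1
21:42 end Interview Update → 0
22:10 start Interview Recap → 1
22:17 start News Report → 2
22:24 end Interview Recap → 1
22:38 end News Report → 0
Peak is 3, at 17:51 (Breaking Bulletin, Feature Spot, Review Recap).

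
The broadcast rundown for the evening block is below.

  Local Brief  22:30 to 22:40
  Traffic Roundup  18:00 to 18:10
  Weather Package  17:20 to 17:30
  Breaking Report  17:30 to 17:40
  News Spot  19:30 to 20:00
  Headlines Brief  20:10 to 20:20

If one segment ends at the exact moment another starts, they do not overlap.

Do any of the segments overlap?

No

Sorted by start: Weather Package, Breaking Report, Traffic Roundup, News Spot, Headlines Brief, Local Brief.
Breaking Report starts exactly when Weather Package ends (back-to-back, no overlap); Weather Package is clear from here.
Traffic Roundup starts after Breaking Report ends; Breaking Report is clear from here.
News Spot starts after Traffic Roundup ends; Traffic Roundup is clear from here.
Headlines Brief starts after News Spot ends; News Spot is clear from here.
Local Brief starts after Headlines Brief ends.
Every pair is clear; the schedule has no overlaps.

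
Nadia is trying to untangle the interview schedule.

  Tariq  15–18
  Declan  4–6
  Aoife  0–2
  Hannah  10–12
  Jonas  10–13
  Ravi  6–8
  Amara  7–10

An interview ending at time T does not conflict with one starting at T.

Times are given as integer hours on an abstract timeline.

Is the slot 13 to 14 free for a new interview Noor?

Yes — the slot is free

Aoife: ends 2 at or before Noor starts 13 → clear.
Declan: ends 6 at or before Noor starts 13 → clear.
Ravi: ends 8 at or before Noor starts 13 → clear.
Amara: ends 10 at or before Noor starts 13 → clear.
Hannah: ends 12 at or before Noor starts 13 → clear.
Jonas: ends 13 at or before Noor starts 13 → clear.
Tariq: starts 15 at or after Noor ends 14 → clear.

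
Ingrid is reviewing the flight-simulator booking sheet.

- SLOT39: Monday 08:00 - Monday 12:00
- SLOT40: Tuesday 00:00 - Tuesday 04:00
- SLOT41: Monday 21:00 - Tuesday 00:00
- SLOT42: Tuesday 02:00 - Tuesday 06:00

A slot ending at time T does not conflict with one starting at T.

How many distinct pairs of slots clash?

Two intervals overlap when each starts before the other ends.
Sorted by start: SLOT39, SLOT41, SLOT40, SLOT42.
SLOT41 starts after SLOT39 ends; SLOT39 is clear from here.
SLOT40 starts exactly when SLOT41 ends (back-to-back, no overlap); SLOT41 is clear from here.
SLOT42 starts before SLOT40 ends → SLOT40 and SLOT42 overlap.
Overlapping pairs: SLOT40 & SLOT42 — 1 in total.

1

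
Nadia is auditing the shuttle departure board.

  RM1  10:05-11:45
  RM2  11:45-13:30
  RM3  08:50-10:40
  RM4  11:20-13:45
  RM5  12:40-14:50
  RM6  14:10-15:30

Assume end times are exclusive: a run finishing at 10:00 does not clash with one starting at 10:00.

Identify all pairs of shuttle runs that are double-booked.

RM1 & RM3, RM1 & RM4, RM2 & RM4, RM2 & RM5, RM4 & RM5, RM5 & RM6

Sorted by start: RM3, RM1, RM4, RM2, RM5, RM6.
RM1 starts before RM3 ends → RM3 and RM1 overlap.
RM4 starts after RM3 ends, so nothing later overlaps RM3 either.
RM4 starts before RM1 ends → RM1 and RM4 overlap.
RM2 starts exactly when RM1 ends (back-to-back, no overlap), so nothing later overlaps RM1 either.
RM2 starts before RM4 ends → RM4 and RM2 overlap.
RM5 starts before RM4 ends → RM4 and RM5 overlap.
RM6 starts after RM4 ends.
RM5 starts before RM2 ends → RM2 and RM5 overlap.
RM6 starts after RM2 ends.
RM6 starts before RM5 ends → RM5 and RM6 overlap.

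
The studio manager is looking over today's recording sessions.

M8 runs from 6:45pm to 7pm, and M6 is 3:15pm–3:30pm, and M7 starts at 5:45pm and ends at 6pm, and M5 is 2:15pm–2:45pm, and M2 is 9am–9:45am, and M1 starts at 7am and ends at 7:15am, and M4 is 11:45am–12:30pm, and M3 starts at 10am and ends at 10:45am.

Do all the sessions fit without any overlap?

Two intervals overlap when each starts before the other ends.
Sorted by start: M1, M2, M3, M4, M5, M6, M7, M8.
M2 starts after M1 ends, so nothing later overlaps M1 either.
M3 starts after M2 ends, so nothing later overlaps M2 either.
M4 starts after M3 ends, so nothing later overlaps M3 either.
M5 starts after M4 ends, so nothing later overlaps M4 either.
M6 starts after M5 ends, so nothing later overlaps M5 either.
M7 starts after M6 ends, so nothing later overlaps M6 either.
M8 starts after M7 ends.
Every pair is clear; the schedule has no overlaps.

Yes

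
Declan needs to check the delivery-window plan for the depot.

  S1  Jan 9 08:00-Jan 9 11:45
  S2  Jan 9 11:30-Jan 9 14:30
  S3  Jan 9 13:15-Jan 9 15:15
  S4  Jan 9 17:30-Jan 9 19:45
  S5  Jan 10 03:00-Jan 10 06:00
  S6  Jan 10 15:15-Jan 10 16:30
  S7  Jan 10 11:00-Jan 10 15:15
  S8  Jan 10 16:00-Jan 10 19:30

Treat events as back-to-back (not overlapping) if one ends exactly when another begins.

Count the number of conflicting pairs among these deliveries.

3

Sorted by start: S1, S2, S3, S4, S5, S7, S6, S8.
S2 starts before S1 ends → S1 and S2 overlap.
S3 starts after S1 ends, so nothing later overlaps S1 either.
S3 starts before S2 ends → S2 and S3 overlap.
S4 starts after S2 ends, so nothing later overlaps S2 either.
S4 starts after S3 ends, so nothing later overlaps S3 either.
S5 starts after S4 ends, so nothing later overlaps S4 either.
S7 starts after S5 ends, so nothing later overlaps S5 either.
S6 starts exactly when S7 ends (back-to-back, no overlap), so nothing later overlaps S7 either.
S8 starts before S6 ends → S6 and S8 overlap.
Overlapping pairs: S1 & S2, S2 & S3, S6 & S8 — 3 in total.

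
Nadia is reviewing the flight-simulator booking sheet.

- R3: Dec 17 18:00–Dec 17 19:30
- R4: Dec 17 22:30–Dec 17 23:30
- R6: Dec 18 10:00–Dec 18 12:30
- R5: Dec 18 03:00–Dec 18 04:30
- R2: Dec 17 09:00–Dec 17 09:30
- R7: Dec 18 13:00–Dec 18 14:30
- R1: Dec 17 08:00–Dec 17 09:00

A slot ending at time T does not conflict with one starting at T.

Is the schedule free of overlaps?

Yes

Sorted by start: R1, R2, R3, R4, R5, R6, R7.
R2 starts exactly when R1 ends (back-to-back, no overlap); R1 is clear from here.
R3 starts after R2 ends; R2 is clear from here.
R4 starts after R3 ends; R3 is clear from here.
R5 starts after R4 ends; R4 is clear from here.
R6 starts after R5 ends; R5 is clear from here.
R7 starts after R6 ends.
Every pair is clear; the schedule has no overlaps.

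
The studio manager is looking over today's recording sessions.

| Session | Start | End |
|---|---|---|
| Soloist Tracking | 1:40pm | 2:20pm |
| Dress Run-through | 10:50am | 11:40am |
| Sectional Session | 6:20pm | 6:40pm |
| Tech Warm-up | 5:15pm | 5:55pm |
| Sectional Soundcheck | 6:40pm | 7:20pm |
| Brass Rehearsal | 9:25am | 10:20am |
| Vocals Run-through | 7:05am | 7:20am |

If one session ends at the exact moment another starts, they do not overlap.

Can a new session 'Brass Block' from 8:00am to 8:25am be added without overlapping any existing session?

Yes — the slot is free

Vocals Run-through: ends 7:20am at or before Brass Block starts 8:00am → clear.
Brass Rehearsal: starts 9:25am at or after Brass Block ends 8:25am → clear.
Dress Run-through: starts 10:50am at or after Brass Block ends 8:25am → clear.
Soloist Tracking: starts 1:40pm at or after Brass Block ends 8:25am → clear.
Tech Warm-up: starts 5:15pm at or after Brass Block ends 8:25am → clear.
Sectional Session: starts 6:20pm at or after Brass Block ends 8:25am → clear.
Sectional Soundcheck: starts 6:40pm at or after Brass Block ends 8:25am → clear.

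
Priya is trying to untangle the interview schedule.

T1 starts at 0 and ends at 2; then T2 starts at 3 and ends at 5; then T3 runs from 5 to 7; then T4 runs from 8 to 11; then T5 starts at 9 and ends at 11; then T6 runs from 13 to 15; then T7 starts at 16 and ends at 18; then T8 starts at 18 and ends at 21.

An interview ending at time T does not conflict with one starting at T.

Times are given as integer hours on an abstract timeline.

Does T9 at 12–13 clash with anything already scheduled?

T1: ends 2 at or before T9 starts 12 → clear.
T2: ends 5 at or before T9 starts 12 → clear.
T3: ends 7 at or before T9 starts 12 → clear.
T4: ends 11 at or before T9 starts 12 → clear.
T5: ends 11 at or before T9 starts 12 → clear.
T6: starts 13 at or after T9 ends 13 → clear.
T7: starts 16 at or after T9 ends 13 → clear.
T8: starts 18 at or after T9 ends 13 → clear.

No — it doesn't clash with anything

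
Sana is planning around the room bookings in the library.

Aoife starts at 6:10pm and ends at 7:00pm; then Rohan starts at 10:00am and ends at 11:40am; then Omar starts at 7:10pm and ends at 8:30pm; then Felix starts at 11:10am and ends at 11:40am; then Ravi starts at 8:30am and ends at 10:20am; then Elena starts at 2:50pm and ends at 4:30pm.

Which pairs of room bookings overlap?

Sorted by start: Ravi, Rohan, Felix, Elena, Aoife, Omar.
Rohan starts before Ravi ends → Ravi and Rohan overlap.
Felix starts after Ravi ends; Ravi is clear from here.
Felix starts before Rohan ends → Rohan and Felix overlap.
Elena starts after Rohan ends; Rohan is clear from here.
Elena starts after Felix ends; Felix is clear from here.
Aoife starts after Elena ends; Elena is clear from here.
Omar starts after Aoife ends.

Felix & Rohan, Ravi & Rohan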